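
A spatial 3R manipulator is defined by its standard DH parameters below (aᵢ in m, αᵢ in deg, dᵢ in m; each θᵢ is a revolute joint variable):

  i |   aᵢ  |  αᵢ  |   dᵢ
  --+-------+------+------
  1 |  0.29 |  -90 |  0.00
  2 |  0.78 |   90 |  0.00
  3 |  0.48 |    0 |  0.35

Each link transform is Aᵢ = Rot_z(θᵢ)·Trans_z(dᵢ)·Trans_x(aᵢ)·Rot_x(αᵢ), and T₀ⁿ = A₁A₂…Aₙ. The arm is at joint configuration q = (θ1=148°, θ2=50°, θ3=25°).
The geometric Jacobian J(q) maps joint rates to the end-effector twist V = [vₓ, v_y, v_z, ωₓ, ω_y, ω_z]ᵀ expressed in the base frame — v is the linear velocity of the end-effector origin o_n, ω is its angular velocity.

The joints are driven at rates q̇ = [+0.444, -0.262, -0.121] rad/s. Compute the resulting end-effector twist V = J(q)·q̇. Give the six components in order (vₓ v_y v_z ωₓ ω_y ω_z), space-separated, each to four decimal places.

-0.3810 -0.4010 0.2561 0.2174 0.1731 0.3662

o_n = [-1.2431, 0.5376, -0.7058]
J₁: ẑ×o_n = [-0.5376, -1.2431, 0.0000], ω = ẑ
J2: z=[-0.5299, -0.8480, 0.0000] o=[-0.2459, 0.1537, 0.0000] → [0.5985, -0.3740, -1.0491, -0.5299, -0.8480, 0.0000]
J3: z=[-0.6496, 0.4059, 0.6428] o=[-0.6711, 0.4194, -0.5975] → [-0.1199, -0.4380, 0.1554, -0.6496, 0.4059, 0.6428]
V = J·q̇ = [-0.3810, -0.4010, 0.2561, 0.2174, 0.1731, 0.3662]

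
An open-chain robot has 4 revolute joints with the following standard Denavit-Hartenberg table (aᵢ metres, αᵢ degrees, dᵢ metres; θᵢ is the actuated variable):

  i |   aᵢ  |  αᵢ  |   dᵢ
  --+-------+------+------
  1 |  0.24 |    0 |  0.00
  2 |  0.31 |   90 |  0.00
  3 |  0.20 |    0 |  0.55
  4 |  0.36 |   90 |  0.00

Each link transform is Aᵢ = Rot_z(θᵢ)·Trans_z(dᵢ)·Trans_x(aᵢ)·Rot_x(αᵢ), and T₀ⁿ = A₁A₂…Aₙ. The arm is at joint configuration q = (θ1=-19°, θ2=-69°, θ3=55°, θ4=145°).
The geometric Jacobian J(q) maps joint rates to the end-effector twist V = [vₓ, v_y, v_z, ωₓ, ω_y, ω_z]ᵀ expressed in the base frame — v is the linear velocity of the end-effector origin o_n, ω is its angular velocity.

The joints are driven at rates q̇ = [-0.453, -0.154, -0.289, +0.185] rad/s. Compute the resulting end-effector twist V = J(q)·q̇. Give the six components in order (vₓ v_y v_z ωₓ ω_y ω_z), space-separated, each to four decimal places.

o_n = [-0.3197, -0.1837, 0.0407]
J₁: ẑ×o_n = [0.1837, -0.3197, 0.0000], ω = ẑ
J2: z=[0.0000, 0.0000, 1.0000] o=[0.2269, -0.0781, 0.0000] → [0.1056, -0.5466, 0.0000, 0.0000, 0.0000, 1.0000]
J3: z=[-0.9994, -0.0349, 0.0000] o=[0.2377, -0.3879, 0.0000] → [-0.0014, 0.0407, -0.2236, -0.9994, -0.0349, 0.0000]
J4: z=[-0.9994, -0.0349, 0.0000] o=[-0.3079, -0.5218, 0.1638] → [0.0043, -0.1231, -0.3383, -0.9994, -0.0349, 0.0000]
V = J·q̇ = [-0.0983, 0.1945, 0.0020, 0.1039, 0.0036, -0.6070]

-0.0983 0.1945 0.0020 0.1039 0.0036 -0.6070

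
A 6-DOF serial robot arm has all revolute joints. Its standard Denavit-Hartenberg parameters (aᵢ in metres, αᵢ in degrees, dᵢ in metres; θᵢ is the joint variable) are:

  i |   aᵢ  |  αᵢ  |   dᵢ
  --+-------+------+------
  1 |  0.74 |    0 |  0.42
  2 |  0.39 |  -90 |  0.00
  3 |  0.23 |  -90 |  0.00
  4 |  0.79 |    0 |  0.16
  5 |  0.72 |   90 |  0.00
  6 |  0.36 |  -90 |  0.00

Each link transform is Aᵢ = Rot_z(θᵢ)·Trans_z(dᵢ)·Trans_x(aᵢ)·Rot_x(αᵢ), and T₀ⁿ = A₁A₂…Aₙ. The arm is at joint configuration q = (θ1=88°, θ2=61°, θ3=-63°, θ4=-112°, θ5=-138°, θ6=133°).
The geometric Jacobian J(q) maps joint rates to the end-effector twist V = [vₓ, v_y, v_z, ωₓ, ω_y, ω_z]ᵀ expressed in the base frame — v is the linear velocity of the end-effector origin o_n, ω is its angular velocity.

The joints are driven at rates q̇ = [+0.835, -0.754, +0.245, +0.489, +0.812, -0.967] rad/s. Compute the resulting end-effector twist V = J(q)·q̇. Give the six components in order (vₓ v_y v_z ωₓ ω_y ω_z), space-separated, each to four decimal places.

-0.6634 -0.1496 -0.4501 -0.9365 -0.1089 -1.3193

o_n = [-0.6906, 0.8356, 0.0245]
J₁: ẑ×o_n = [-0.8356, -0.6906, 0.0000], ω = ẑ
J2: z=[0.0000, 0.0000, 1.0000] o=[0.0258, 0.7395, 0.4200] → [-0.0961, -0.7164, 0.0000, 0.0000, 0.0000, 1.0000]
J3: z=[-0.5150, -0.8572, 0.0000] o=[-0.3085, 0.9404, 0.4200] → [0.3390, -0.2037, -0.2735, -0.5150, -0.8572, 0.0000]
J4: z=[-0.7637, 0.4589, -0.4540] o=[-0.3980, 0.9942, 0.6249] → [-0.3475, -0.3258, 0.2554, -0.7637, 0.4589, -0.4540]
J5: z=[-0.7637, 0.4589, -0.4540] o=[-0.7823, 0.3706, 0.2886] → [0.0899, -0.2434, -0.3973, -0.7637, 0.4589, -0.4540]
J6: z=[-0.1895, 0.5129, 0.8373] o=[-0.3380, 0.8929, 0.0692] → [0.0250, -0.3037, 0.1917, -0.1895, 0.5129, 0.8373]
V = J·q̇ = [-0.6634, -0.1496, -0.4501, -0.9365, -0.1089, -1.3193]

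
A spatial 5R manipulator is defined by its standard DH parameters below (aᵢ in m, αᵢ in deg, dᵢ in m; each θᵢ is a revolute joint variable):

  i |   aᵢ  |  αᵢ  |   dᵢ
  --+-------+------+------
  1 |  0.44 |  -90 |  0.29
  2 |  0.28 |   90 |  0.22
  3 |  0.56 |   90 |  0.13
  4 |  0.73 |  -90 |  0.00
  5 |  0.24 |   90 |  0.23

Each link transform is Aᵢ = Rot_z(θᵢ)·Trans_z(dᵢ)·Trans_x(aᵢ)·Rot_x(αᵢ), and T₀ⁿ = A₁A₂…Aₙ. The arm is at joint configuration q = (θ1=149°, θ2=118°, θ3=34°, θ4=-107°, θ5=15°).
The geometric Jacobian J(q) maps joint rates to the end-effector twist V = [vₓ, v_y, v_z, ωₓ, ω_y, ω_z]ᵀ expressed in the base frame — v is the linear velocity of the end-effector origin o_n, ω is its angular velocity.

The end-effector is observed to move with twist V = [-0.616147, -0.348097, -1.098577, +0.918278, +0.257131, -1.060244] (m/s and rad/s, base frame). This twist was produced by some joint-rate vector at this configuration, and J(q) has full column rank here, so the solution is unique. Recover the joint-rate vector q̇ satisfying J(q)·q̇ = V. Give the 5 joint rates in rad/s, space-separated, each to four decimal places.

-0.4770 -0.8560 -0.0680 0.3250 0.8080

o_n = [0.2531, -0.7942, 0.1107]
J₁: ẑ×o_n = [0.7942, 0.2531, -0.0000], ω = ẑ
J2: z=[-0.5150, -0.8572, 0.0000] o=[-0.3772, 0.2266, 0.2900] → [0.1537, -0.0923, 1.0660, -0.5150, -0.8572, 0.0000]
J3: z=[-0.7568, 0.4548, -0.4695] o=[-0.3778, -0.0297, 0.0428] → [-0.3280, -0.2448, 0.2917, -0.7568, 0.4548, -0.4695]
J4: z=[0.6520, 0.5754, -0.4937] o=[-0.4506, -0.3512, -0.4282] → [0.0914, -0.6988, -0.6938, 0.6520, 0.5754, -0.4937]
J5: z=[0.2649, -0.7830, -0.5628] o=[0.0680, -0.5236, 0.0558] → [-0.1953, -0.1187, 0.0733, 0.2649, -0.7830, -0.5628]
q̇ = J⁺·V = [-0.4770, -0.8560, -0.0680, 0.3250, 0.8080]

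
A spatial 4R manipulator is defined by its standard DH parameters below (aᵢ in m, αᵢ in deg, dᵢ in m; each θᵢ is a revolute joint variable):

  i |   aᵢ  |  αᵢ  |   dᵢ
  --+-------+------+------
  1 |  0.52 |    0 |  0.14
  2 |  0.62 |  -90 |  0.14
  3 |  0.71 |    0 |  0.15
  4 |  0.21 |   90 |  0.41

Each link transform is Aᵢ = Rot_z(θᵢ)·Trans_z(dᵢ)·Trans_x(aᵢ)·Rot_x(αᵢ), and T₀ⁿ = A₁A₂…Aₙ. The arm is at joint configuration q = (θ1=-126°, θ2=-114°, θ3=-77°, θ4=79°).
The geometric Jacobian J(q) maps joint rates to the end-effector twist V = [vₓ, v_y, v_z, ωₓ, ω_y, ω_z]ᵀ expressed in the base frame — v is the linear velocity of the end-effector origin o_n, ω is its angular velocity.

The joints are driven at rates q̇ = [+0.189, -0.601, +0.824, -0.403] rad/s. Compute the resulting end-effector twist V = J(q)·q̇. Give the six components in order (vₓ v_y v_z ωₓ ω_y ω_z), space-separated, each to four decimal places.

o_n = [-1.2854, 0.1563, 0.9645]
J₁: ẑ×o_n = [-0.1563, -1.2854, 0.0000], ω = ẑ
J2: z=[0.0000, 0.0000, 1.0000] o=[-0.3056, -0.4207, 0.1400] → [-0.5770, -0.9798, 0.0000, 0.0000, 0.0000, 1.0000]
J3: z=[-0.8660, -0.5000, 0.0000] o=[-0.6156, 0.1162, 0.2800] → [-0.3422, 0.5928, -0.3696, -0.8660, -0.5000, 0.0000]
J4: z=[-0.8660, -0.5000, 0.0000] o=[-0.8254, 0.1796, 0.9718] → [0.0037, -0.0063, -0.2099, -0.8660, -0.5000, 0.0000]
V = J·q̇ = [0.0338, 0.8369, -0.2200, -0.3646, -0.2105, -0.4120]

0.0338 0.8369 -0.2200 -0.3646 -0.2105 -0.4120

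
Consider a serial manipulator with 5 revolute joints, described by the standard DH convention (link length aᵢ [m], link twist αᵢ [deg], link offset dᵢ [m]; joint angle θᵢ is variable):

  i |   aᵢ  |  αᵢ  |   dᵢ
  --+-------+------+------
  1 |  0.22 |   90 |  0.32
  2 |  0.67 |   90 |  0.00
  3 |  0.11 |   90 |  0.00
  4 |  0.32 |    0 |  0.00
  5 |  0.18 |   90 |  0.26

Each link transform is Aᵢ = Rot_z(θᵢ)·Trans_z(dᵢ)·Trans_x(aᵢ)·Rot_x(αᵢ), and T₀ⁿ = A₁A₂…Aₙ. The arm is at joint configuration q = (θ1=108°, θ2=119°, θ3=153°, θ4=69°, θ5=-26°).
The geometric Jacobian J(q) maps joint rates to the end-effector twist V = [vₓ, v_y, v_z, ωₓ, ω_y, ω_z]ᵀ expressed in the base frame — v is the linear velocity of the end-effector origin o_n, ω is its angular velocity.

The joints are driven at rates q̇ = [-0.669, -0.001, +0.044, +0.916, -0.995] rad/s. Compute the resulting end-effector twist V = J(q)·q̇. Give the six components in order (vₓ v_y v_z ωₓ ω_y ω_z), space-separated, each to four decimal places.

0.1953 -0.2367 0.2363 -0.0852 0.0311 -0.6790

o_n = [0.2628, 0.4645, 0.9359]
J₁: ẑ×o_n = [-0.4645, 0.2628, 0.0000], ω = ẑ
J2: z=[0.9511, 0.3090, 0.0000] o=[-0.0680, 0.2092, 0.3200] → [0.1903, -0.5858, 0.1405, 0.9511, 0.3090, 0.0000]
J3: z=[-0.2703, 0.8318, 0.4848] o=[0.0324, -0.0997, 0.9060] → [-0.2486, 0.1198, -0.3441, -0.2703, 0.8318, 0.4848]
J4: z=[0.9154, 0.0660, 0.3971] o=[0.0652, -0.0391, 0.8203] → [-0.1923, -0.0274, 0.4479, 0.9154, 0.0660, 0.3971]
J5: z=[0.9154, 0.0660, 0.3971] o=[0.0187, 0.2726, 0.8757] → [-0.0722, 0.0418, 0.1595, 0.9154, 0.0660, 0.3971]
V = J·q̇ = [0.1953, -0.2367, 0.2363, -0.0852, 0.0311, -0.6790]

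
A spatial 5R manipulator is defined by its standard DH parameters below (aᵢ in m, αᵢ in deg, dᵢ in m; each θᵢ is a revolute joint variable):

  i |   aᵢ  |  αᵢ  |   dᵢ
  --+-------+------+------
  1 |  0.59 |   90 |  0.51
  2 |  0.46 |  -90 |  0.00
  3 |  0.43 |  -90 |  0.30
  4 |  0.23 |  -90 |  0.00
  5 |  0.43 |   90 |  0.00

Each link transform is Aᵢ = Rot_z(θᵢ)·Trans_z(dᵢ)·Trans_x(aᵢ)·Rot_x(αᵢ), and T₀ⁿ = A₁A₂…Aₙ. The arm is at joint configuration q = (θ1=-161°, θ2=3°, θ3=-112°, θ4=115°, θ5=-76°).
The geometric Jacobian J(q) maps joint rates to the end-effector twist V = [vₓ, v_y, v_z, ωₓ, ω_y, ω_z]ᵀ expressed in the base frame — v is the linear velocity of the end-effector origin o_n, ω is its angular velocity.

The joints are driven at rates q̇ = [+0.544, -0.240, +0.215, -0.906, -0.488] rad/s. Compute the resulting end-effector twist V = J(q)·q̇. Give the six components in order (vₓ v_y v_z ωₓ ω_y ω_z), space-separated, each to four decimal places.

o_n = [-1.3935, -0.0313, 0.5459]
J₁: ẑ×o_n = [0.0313, -1.3935, 0.0000], ω = ẑ
J2: z=[-0.3256, 0.9455, 0.0000] o=[-0.5579, -0.1921, 0.5100] → [0.0340, 0.0117, 0.7378, -0.3256, 0.9455, 0.0000]
J3: z=[0.0495, 0.0170, 0.9986] o=[-0.9922, -0.3416, 0.5341] → [-0.3097, -0.4013, 0.0222, 0.0495, 0.0170, 0.9986]
J4: z=[-0.9974, 0.0527, 0.0485] o=[-0.9551, 0.0928, 0.8252] → [-0.0087, -0.2999, 0.1469, -0.9974, 0.0527, 0.0485]
J5: z=[-0.0261, -0.8977, 0.4398] o=[-0.9704, -0.0078, 0.6190] → [0.0759, -0.1880, -0.3792, -0.0261, -0.8977, 0.4398]
V = J·q̇ = [-0.0869, -0.4838, -0.1203, 1.0052, 0.1670, 0.5001]

-0.0869 -0.4838 -0.1203 1.0052 0.1670 0.5001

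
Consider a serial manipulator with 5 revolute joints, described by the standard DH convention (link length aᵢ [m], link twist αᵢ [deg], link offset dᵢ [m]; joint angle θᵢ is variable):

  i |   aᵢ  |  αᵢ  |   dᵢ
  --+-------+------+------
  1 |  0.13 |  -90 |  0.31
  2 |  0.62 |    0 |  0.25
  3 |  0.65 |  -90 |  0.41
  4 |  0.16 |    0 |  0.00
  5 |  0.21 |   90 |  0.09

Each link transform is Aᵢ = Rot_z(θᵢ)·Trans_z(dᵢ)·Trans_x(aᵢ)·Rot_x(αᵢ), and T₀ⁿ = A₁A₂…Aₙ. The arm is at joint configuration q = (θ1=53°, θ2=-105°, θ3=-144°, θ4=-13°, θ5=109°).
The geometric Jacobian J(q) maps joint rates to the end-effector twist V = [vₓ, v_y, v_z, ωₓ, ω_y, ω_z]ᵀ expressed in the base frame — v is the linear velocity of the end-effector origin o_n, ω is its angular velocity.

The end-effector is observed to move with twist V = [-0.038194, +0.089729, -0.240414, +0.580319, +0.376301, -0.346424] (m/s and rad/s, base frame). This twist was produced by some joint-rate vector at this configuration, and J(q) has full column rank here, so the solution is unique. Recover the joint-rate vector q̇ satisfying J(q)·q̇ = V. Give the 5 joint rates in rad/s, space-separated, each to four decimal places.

-0.0970 -0.1960 -0.0410 -0.3940 -0.3020

o_n = [-0.6270, -0.0226, 0.2092]
J₁: ẑ×o_n = [0.0226, -0.6270, 0.0000], ω = ẑ
J2: z=[-0.7986, 0.6018, 0.0000] o=[0.0782, 0.1038, 0.3100] → [-0.0606, -0.0805, 0.5254, -0.7986, 0.6018, 0.0000]
J3: z=[-0.7986, 0.6018, 0.0000] o=[-0.2180, 0.1261, 0.9089] → [-0.4210, -0.5587, 0.3650, -0.7986, 0.6018, 0.0000]
J4: z=[-0.5618, -0.7456, 0.3584] o=[-0.6856, 0.1868, 0.3020] → [0.1443, -0.0311, 0.1614, -0.5618, -0.7456, 0.3584]
J5: z=[-0.5618, -0.7456, 0.3584] o=[-0.7480, 0.1639, 0.1565] → [0.0275, 0.0730, 0.1950, -0.5618, -0.7456, 0.3584]
q̇ = J⁺·V = [-0.0970, -0.1960, -0.0410, -0.3940, -0.3020]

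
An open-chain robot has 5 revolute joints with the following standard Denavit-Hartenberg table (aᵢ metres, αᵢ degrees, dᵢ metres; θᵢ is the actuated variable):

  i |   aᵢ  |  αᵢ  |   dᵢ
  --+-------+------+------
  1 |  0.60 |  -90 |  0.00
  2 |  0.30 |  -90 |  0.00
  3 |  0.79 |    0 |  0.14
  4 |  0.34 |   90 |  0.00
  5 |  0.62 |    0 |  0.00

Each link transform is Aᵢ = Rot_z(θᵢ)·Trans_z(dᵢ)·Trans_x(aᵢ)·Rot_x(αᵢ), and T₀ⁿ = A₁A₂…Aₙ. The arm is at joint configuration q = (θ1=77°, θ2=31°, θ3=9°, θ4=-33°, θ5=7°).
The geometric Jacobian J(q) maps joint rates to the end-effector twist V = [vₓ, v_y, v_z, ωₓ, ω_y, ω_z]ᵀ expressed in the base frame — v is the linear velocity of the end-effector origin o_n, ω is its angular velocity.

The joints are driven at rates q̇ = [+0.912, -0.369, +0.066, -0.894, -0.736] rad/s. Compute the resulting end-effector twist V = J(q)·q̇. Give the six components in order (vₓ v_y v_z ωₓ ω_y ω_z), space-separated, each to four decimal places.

-2.5550 0.7866 1.1088 1.1683 0.4313 1.4676

o_n = [0.2284, 2.1672, -1.1907]
J₁: ẑ×o_n = [-2.1672, 0.2284, 0.0000], ω = ẑ
J2: z=[-0.9744, 0.2250, 0.0000] o=[0.1350, 0.5846, 0.0000] → [-0.2678, -1.1602, -1.5631, -0.9744, 0.2250, 0.0000]
J3: z=[-0.1159, -0.5018, -0.8572] o=[0.1928, 0.8352, -0.1545] → [1.6618, -0.1505, -0.1365, -0.1159, -0.5018, -0.8572]
J4: z=[-0.1159, -0.5018, -0.8572] o=[0.4475, 1.3888, -0.6764] → [0.9253, 0.1282, -0.2001, -0.1159, -0.5018, -0.8572]
J5: z=[-0.9686, -0.1342, 0.2095] o=[0.3726, 1.6793, -0.8364] → [-0.0547, -0.3734, -0.4919, -0.9686, -0.1342, 0.2095]
V = J·q̇ = [-2.5550, 0.7866, 1.1088, 1.1683, 0.4313, 1.4676]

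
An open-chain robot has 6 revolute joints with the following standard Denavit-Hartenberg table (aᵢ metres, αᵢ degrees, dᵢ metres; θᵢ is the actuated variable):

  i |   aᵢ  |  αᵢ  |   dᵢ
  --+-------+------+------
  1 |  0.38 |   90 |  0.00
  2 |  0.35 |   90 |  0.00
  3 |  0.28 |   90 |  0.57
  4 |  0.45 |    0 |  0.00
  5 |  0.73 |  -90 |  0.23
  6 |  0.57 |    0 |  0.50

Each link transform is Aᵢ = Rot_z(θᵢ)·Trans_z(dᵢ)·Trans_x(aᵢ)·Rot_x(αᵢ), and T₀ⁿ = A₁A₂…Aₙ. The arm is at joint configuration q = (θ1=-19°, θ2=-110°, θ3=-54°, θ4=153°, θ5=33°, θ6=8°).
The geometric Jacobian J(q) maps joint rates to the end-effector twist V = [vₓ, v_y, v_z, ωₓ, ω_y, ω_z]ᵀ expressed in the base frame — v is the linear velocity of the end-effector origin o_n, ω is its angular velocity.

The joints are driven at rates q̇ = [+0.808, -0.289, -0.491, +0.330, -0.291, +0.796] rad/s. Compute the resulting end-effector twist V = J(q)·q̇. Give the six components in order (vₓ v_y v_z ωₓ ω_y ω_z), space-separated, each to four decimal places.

o_n = [0.0890, -1.0973, 0.5831]
J₁: ẑ×o_n = [1.0973, 0.0890, -0.0000], ω = ẑ
J2: z=[-0.3256, -0.9455, 0.0000] o=[0.3593, -0.1237, 0.0000] → [-0.5514, 0.1898, 0.0614, -0.3256, -0.9455, 0.0000]
J3: z=[-0.8885, 0.3059, 0.3420] o=[0.2461, -0.0847, -0.3289] → [0.6253, 0.7566, 0.9477, -0.8885, 0.3059, 0.3420]
J4: z=[0.4530, 0.4657, 0.7602] o=[-0.2398, 0.3221, -0.2886] → [1.4850, -0.1449, -0.7961, 0.4530, 0.4657, 0.7602]
J5: z=[0.4530, 0.4657, 0.7602] o=[-0.4507, 0.0517, 0.0027] → [1.1438, 0.1474, -0.7718, 0.4530, 0.4657, 0.7602]
J6: z=[0.8913, -0.2175, -0.3979] o=[-0.3320, -0.4674, 0.5525] → [-0.2573, -0.1948, -0.4699, 0.8913, -0.2175, -0.3979]
V = J·q̇ = [0.6913, -0.6002, -0.8952, 1.2575, -0.0319, 0.3530]

0.6913 -0.6002 -0.8952 1.2575 -0.0319 0.3530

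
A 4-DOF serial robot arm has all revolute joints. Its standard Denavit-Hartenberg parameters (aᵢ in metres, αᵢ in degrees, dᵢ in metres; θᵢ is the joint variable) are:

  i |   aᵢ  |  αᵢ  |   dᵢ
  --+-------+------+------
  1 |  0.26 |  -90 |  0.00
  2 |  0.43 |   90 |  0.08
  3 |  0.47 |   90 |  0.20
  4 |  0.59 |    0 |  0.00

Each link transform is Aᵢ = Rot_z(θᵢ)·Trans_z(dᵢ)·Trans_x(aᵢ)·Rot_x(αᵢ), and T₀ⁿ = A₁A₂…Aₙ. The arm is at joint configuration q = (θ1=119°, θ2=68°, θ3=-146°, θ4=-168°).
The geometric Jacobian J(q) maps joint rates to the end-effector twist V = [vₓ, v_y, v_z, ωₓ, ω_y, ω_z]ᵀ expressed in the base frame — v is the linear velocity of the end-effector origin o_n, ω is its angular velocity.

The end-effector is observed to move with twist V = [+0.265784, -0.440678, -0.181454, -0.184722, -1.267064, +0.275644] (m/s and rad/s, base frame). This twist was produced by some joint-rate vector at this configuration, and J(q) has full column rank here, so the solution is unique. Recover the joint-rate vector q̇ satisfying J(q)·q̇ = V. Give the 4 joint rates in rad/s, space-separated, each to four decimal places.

o_n = [-0.3774, 0.3923, -0.4520]
J₁: ẑ×o_n = [-0.3923, -0.3774, 0.0000], ω = ẑ
J2: z=[-0.8746, -0.4848, 0.0000] o=[-0.1261, 0.2274, 0.0000] → [0.2192, -0.3954, -0.2660, -0.8746, -0.4848, 0.0000]
J3: z=[-0.4495, 0.8109, 0.3746] o=[-0.2741, 0.3295, -0.3987] → [-0.0668, -0.0627, 0.0555, -0.4495, 0.8109, 0.3746]
J4: z=[-0.6235, -0.5851, 0.5185] o=[-0.0634, 0.4914, 0.0375] → [0.3379, -0.4681, -0.1219, -0.6235, -0.5851, 0.5185]
q̇ = J⁺·V = [0.2210, 0.1350, -0.9240, 0.7730]

0.2210 0.1350 -0.9240 0.7730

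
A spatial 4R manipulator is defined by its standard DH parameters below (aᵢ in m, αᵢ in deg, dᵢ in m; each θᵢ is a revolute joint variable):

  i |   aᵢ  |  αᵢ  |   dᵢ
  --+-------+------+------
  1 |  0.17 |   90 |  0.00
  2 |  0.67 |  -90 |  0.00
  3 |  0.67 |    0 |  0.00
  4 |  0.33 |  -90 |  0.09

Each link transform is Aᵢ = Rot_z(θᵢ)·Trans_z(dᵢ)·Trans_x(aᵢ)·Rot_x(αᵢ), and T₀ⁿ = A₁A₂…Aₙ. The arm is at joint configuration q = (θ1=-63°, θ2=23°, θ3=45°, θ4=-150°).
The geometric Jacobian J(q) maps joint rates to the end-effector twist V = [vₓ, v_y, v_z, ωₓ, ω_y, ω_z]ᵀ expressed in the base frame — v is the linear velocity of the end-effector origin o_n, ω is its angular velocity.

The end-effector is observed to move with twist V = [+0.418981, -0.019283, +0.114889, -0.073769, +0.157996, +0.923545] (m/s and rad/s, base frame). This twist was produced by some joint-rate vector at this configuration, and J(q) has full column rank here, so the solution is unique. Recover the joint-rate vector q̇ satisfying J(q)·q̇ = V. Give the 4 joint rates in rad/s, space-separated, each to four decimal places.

0.5130 -0.0060 -0.3510 0.7970

o_n = [0.6416, -0.9178, 0.4964]
J₁: ẑ×o_n = [0.9178, 0.6416, -0.0000], ω = ẑ
J2: z=[-0.8910, -0.4540, 0.0000] o=[0.0772, -0.1515, 0.0000] → [-0.2254, 0.4423, 0.9391, -0.8910, -0.4540, 0.0000]
J3: z=[-0.1774, 0.3481, 0.9205] o=[0.3572, -0.7010, 0.2618] → [0.2812, 0.3034, -0.0606, -0.1774, 0.3481, 0.9205]
J4: z=[-0.1774, 0.3481, 0.9205] o=[0.9773, -0.8745, 0.4469] → [0.0571, -0.3002, 0.1245, -0.1774, 0.3481, 0.9205]
q̇ = J⁺·V = [0.5130, -0.0060, -0.3510, 0.7970]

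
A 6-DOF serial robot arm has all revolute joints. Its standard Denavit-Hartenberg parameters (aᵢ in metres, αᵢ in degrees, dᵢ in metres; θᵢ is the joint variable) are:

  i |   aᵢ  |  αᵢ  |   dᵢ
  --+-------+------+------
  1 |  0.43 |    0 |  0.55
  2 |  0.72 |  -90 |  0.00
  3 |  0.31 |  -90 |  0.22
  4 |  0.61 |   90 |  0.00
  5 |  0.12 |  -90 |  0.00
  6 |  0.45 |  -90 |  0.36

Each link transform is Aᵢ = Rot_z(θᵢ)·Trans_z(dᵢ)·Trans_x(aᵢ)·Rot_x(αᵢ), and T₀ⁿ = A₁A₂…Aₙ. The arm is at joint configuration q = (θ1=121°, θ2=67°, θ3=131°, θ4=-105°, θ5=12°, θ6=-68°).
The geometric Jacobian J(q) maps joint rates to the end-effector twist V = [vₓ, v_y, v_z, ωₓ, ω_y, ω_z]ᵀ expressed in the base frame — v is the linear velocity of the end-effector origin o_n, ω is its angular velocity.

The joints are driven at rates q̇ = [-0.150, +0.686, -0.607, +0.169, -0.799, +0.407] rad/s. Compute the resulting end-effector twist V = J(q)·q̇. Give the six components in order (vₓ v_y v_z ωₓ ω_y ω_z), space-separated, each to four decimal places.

0.9006 -0.7835 -0.1933 0.8724 0.6093 0.3091

o_n = [-0.6988, -0.6089, 1.0503]
J₁: ẑ×o_n = [0.6089, -0.6988, 0.0000], ω = ẑ
J2: z=[0.0000, 0.0000, 1.0000] o=[-0.2215, 0.3686, 0.5500] → [0.9775, -0.4774, 0.0000, 0.0000, 0.0000, 1.0000]
J3: z=[0.1392, -0.9903, 0.0000] o=[-0.9345, 0.2684, 0.5500] → [-0.4954, -0.0696, 0.1112, 0.1392, -0.9903, 0.0000]
J4: z=[0.7474, 0.1050, 0.6561] o=[-0.7024, 0.0788, 0.3160] → [0.5283, -0.5464, -0.5144, 0.7474, 0.1050, 0.6561]
J5: z=[-0.6636, 0.1681, 0.7290] o=[-0.7230, -0.5191, 0.4352] → [0.1689, 0.4257, 0.0556, -0.6636, 0.1681, 0.7290]
J6: z=[0.7380, 0.3065, 0.6011] o=[-0.7083, -0.6315, 0.4745] → [0.1629, -0.4192, 0.0137, 0.7380, 0.3065, 0.6011]
V = J·q̇ = [0.9006, -0.7835, -0.1933, 0.8724, 0.6093, 0.3091]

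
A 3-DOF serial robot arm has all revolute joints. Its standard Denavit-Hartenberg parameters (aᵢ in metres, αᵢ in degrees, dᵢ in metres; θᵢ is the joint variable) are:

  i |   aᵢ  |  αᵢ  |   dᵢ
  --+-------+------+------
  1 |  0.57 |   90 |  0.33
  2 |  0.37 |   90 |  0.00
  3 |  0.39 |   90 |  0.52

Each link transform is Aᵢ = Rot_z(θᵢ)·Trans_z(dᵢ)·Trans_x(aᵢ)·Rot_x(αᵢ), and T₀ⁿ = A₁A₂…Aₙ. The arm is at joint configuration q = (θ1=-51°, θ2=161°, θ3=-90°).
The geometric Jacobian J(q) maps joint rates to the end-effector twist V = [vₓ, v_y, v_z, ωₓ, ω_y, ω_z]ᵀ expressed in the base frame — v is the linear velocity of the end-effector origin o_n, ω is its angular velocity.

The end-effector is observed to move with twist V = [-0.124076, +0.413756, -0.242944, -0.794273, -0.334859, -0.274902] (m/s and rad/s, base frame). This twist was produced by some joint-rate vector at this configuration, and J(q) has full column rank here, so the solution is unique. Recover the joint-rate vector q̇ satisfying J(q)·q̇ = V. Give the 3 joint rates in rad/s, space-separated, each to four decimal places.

0.4210 0.8280 -0.7360

o_n = [0.5482, -0.0572, 0.9421]
J₁: ẑ×o_n = [0.0572, 0.5482, -0.0000], ω = ẑ
J2: z=[-0.7771, -0.6293, 0.0000] o=[0.3587, -0.4430, 0.3300] → [-0.3852, 0.4757, -0.1805, -0.7771, -0.6293, 0.0000]
J3: z=[0.2049, -0.2530, 0.9455] o=[0.1385, -0.1711, 0.4505] → [-0.2321, 0.2866, 0.1270, 0.2049, -0.2530, 0.9455]
q̇ = J⁺·V = [0.4210, 0.8280, -0.7360]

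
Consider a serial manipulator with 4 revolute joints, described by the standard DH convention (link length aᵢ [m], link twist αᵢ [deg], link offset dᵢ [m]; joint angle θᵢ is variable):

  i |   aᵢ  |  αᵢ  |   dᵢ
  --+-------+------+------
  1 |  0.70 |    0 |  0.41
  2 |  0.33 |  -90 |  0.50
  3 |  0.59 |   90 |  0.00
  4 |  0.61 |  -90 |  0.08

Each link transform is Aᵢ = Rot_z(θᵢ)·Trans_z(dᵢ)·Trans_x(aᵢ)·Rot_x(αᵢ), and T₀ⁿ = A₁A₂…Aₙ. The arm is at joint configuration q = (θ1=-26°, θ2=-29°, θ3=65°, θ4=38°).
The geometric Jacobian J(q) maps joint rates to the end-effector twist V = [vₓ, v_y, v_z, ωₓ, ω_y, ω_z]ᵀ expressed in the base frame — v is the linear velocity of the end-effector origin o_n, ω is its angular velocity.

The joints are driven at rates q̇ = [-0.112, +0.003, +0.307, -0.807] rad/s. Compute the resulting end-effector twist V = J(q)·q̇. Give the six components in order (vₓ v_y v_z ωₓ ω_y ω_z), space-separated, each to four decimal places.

o_n = [1.4272, -0.7918, -0.0266]
J₁: ẑ×o_n = [0.7918, 1.4272, -0.0000], ω = ẑ
J2: z=[0.0000, 0.0000, 1.0000] o=[0.6292, -0.3069, 0.4100] → [0.4850, 0.7980, -0.0000, 0.0000, 0.0000, 1.0000]
J3: z=[0.8192, 0.5736, 0.0000] o=[0.8184, -0.5772, 0.9100] → [-0.5372, 0.7672, -0.5250, 0.8192, 0.5736, 0.0000]
J4: z=[0.5198, -0.7424, 0.4226] o=[0.9615, -0.7814, 0.3753] → [0.3027, 0.4057, 0.3404, 0.5198, -0.7424, 0.4226]
V = J·q̇ = [-0.4964, -0.2493, -0.4359, -0.1680, 0.7752, -0.4501]

-0.4964 -0.2493 -0.4359 -0.1680 0.7752 -0.4501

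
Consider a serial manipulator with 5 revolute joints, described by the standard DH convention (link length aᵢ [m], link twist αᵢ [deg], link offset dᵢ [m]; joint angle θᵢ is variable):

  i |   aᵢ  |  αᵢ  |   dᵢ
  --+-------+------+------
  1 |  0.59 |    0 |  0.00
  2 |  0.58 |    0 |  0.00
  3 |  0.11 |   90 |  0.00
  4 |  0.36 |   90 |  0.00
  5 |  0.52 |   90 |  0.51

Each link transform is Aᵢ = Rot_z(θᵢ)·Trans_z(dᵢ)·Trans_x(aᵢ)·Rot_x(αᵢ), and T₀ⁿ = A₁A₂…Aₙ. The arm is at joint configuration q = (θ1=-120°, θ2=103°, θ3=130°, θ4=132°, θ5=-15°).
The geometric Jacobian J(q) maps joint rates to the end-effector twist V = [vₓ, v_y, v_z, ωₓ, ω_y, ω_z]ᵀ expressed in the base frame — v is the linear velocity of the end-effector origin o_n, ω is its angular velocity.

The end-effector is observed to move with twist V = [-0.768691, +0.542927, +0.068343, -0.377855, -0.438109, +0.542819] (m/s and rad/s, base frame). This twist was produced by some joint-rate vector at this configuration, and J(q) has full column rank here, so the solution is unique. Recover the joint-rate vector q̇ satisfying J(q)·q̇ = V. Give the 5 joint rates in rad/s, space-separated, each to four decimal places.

-0.9270 0.7620 0.9380 -0.5190 -0.3440

o_n = [0.1701, -0.8141, 0.9821]
J₁: ẑ×o_n = [0.8141, 0.1701, -0.0000], ω = ẑ
J2: z=[0.0000, 0.0000, 1.0000] o=[-0.2950, -0.5110, 0.0000] → [0.3031, 0.4651, -0.0000, 0.0000, 0.0000, 1.0000]
J3: z=[0.0000, 0.0000, 1.0000] o=[0.2597, -0.6805, 0.0000] → [0.1336, -0.0895, 0.0000, 0.0000, 0.0000, 1.0000]
J4: z=[0.9205, 0.3907, 0.0000] o=[0.2167, -0.5793, 0.0000] → [0.3837, -0.9040, -0.1980, 0.9205, 0.3907, 0.0000]
J5: z=[-0.2904, 0.6841, 0.6691] o=[0.3108, -0.8010, 0.2675] → [0.4975, 0.1134, 0.1000, -0.2904, 0.6841, 0.6691]
q̇ = J⁺·V = [-0.9270, 0.7620, 0.9380, -0.5190, -0.3440]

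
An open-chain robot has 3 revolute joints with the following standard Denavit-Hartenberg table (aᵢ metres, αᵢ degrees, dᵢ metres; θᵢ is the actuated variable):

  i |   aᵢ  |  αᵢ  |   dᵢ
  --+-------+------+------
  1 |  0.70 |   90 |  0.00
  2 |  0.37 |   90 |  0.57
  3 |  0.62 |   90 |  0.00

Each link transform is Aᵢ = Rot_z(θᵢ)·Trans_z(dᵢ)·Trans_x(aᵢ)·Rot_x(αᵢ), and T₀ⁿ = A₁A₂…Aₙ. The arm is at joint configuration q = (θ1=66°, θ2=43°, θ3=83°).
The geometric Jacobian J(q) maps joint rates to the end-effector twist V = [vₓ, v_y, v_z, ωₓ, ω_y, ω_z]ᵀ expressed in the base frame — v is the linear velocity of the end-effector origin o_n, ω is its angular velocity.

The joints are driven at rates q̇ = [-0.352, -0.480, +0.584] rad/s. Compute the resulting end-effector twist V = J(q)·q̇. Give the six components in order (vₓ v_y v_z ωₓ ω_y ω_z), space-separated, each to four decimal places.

0.1529 -0.6529 -0.4015 -0.2765 0.5591 -0.7791

o_n = [1.5002, 0.4550, 0.3039]
J₁: ẑ×o_n = [-0.4550, 1.5002, 0.0000], ω = ẑ
J2: z=[0.9135, -0.4067, 0.0000] o=[0.2847, 0.6395, 0.0000] → [-0.1236, -0.2776, 0.3259, 0.9135, -0.4067, 0.0000]
J3: z=[0.2774, 0.6230, -0.7314] o=[0.9155, 0.6548, 0.2523] → [-0.1140, -0.4419, -0.4197, 0.2774, 0.6230, -0.7314]
V = J·q̇ = [0.1529, -0.6529, -0.4015, -0.2765, 0.5591, -0.7791]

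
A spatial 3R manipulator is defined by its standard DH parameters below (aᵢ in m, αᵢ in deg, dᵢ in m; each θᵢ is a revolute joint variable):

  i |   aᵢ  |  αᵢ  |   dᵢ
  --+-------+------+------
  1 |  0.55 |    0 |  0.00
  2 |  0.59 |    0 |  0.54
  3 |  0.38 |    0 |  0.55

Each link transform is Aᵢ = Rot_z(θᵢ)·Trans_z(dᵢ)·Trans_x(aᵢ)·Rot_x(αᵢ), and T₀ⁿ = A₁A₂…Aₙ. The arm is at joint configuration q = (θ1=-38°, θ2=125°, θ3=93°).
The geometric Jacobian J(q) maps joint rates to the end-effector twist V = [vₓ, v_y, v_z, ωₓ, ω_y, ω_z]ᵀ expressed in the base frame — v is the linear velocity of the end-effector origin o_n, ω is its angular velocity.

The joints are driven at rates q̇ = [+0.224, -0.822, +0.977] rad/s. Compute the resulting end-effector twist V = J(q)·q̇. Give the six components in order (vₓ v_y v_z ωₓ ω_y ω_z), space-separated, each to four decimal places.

o_n = [0.0843, 0.2506, 1.0900]
J₁: ẑ×o_n = [-0.2506, 0.0843, 0.0000], ω = ẑ
J2: z=[0.0000, 0.0000, 1.0000] o=[0.4334, -0.3386, 0.0000] → [-0.5892, -0.3491, 0.0000, 0.0000, 0.0000, 1.0000]
J3: z=[0.0000, 0.0000, 1.0000] o=[0.4643, 0.2506, 0.5400] → [0.0000, -0.3800, 0.0000, 0.0000, 0.0000, 1.0000]
V = J·q̇ = [0.4282, -0.0654, 0.0000, 0.0000, 0.0000, 0.3790]

0.4282 -0.0654 0.0000 0.0000 0.0000 0.3790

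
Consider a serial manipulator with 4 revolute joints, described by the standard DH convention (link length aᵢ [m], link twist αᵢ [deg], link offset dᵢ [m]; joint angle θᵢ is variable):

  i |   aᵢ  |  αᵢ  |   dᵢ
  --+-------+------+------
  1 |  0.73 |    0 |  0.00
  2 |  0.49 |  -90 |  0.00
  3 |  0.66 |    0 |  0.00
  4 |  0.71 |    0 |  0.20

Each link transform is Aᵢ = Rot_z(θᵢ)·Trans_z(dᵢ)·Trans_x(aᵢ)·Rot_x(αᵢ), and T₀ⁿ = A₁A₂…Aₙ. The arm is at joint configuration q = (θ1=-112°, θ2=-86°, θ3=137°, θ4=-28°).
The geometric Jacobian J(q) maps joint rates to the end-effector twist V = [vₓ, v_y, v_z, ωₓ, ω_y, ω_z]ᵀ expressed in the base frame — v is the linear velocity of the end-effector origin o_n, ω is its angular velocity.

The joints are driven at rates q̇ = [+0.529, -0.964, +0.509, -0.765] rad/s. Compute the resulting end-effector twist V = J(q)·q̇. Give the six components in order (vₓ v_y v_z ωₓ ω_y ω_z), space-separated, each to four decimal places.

o_n = [-0.1224, -0.9362, -1.1214]
J₁: ẑ×o_n = [0.9362, -0.1224, 0.0000], ω = ẑ
J2: z=[0.0000, 0.0000, 1.0000] o=[-0.2735, -0.6768, 0.0000] → [0.2594, 0.1511, -0.0000, 0.0000, 0.0000, 1.0000]
J3: z=[-0.3090, -0.9511, 0.0000] o=[-0.7395, -0.5254, 0.0000] → [1.0666, -0.3465, 0.7138, -0.3090, -0.9511, 0.0000]
J4: z=[-0.3090, -0.9511, 0.0000] o=[-0.2804, -0.6746, -0.4501] → [0.6385, -0.2074, 0.2312, -0.3090, -0.9511, 0.0000]
V = J·q̇ = [0.2997, -0.2281, 0.1865, 0.0791, 0.2435, -0.4350]

0.2997 -0.2281 0.1865 0.0791 0.2435 -0.4350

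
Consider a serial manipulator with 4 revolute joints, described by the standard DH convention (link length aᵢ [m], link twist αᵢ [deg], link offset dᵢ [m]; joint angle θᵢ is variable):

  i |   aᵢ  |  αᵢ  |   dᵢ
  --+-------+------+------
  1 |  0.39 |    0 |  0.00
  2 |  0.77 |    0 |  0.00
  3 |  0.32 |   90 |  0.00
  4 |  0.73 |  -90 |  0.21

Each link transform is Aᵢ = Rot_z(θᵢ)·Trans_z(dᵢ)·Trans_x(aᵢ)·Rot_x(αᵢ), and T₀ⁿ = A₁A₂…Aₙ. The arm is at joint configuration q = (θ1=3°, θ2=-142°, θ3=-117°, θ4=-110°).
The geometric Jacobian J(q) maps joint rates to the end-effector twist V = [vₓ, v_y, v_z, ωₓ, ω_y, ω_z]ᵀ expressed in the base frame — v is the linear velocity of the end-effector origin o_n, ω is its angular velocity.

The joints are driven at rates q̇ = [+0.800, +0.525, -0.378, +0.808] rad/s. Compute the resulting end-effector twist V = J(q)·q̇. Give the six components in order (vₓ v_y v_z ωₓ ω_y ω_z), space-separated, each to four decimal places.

0.4062 0.2562 -0.2017 0.7840 0.1955 0.9470

o_n = [-0.0049, -0.3657, -0.6860]
J₁: ẑ×o_n = [0.3657, -0.0049, 0.0000], ω = ẑ
J2: z=[0.0000, 0.0000, 1.0000] o=[0.3895, 0.0204, 0.0000] → [0.3861, -0.3944, 0.0000, 0.0000, 0.0000, 1.0000]
J3: z=[0.0000, 0.0000, 1.0000] o=[-0.1917, -0.4848, 0.0000] → [-0.1190, 0.1867, 0.0000, 0.0000, 0.0000, 1.0000]
J4: z=[0.9703, 0.2419, 0.0000] o=[-0.2691, -0.1743, 0.0000] → [-0.1660, 0.6656, -0.2497, 0.9703, 0.2419, 0.0000]
V = J·q̇ = [0.4062, 0.2562, -0.2017, 0.7840, 0.1955, 0.9470]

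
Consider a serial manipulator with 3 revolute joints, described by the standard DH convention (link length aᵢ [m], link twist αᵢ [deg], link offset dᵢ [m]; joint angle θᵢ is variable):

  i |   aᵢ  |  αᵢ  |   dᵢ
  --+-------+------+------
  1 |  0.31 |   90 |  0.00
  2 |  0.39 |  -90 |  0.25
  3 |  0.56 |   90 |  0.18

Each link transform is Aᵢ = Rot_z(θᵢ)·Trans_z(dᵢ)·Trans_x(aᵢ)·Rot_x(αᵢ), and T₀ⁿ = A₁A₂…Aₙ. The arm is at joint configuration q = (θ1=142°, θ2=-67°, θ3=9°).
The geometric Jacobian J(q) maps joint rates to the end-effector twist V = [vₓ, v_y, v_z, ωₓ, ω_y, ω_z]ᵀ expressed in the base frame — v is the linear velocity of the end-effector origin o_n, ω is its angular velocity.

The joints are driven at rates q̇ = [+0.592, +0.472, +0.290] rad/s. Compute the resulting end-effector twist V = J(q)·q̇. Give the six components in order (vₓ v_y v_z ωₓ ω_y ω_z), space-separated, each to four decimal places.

o_n = [-0.5653, 0.6477, -0.7978]
J₁: ẑ×o_n = [-0.6477, -0.5653, 0.0000], ω = ẑ
J2: z=[0.6157, 0.7880, 0.0000] o=[-0.2443, 0.1909, 0.0000] → [-0.6287, 0.4912, 0.5342, 0.6157, 0.7880, 0.0000]
J3: z=[-0.7254, 0.5667, 0.3907] o=[-0.2104, 0.4817, -0.3590] → [-0.3136, -0.4569, 0.0806, -0.7254, 0.5667, 0.3907]
V = J·q̇ = [-0.7711, -0.2353, 0.2755, 0.0802, 0.5363, 0.7053]

-0.7711 -0.2353 0.2755 0.0802 0.5363 0.7053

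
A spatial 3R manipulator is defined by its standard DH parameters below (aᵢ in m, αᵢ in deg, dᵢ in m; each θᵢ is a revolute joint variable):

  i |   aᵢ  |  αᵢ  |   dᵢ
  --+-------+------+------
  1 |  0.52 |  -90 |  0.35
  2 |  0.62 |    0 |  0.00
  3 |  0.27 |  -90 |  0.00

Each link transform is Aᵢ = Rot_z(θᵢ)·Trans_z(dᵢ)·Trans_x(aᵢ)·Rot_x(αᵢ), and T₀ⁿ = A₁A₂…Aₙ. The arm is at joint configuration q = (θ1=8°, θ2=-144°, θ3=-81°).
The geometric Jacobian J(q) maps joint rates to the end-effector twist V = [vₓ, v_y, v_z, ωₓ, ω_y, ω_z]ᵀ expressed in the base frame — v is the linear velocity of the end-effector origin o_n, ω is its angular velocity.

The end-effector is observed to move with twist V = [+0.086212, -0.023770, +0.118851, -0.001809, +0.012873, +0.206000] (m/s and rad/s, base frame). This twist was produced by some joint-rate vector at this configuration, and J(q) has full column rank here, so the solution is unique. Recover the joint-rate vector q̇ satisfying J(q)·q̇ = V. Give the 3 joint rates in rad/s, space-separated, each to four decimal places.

o_n = [-0.1708, -0.0240, 0.5235]
J₁: ẑ×o_n = [0.0240, -0.1708, 0.0000], ω = ẑ
J2: z=[-0.1392, 0.9903, 0.0000] o=[0.5149, 0.0724, 0.3500] → [0.1718, 0.0241, 0.6925, -0.1392, 0.9903, 0.0000]
J3: z=[-0.1392, 0.9903, 0.0000] o=[0.0182, 0.0026, 0.7144] → [-0.1891, -0.0266, 0.1909, -0.1392, 0.9903, 0.0000]
q̇ = J⁺·V = [0.2060, 0.2320, -0.2190]

0.2060 0.2320 -0.2190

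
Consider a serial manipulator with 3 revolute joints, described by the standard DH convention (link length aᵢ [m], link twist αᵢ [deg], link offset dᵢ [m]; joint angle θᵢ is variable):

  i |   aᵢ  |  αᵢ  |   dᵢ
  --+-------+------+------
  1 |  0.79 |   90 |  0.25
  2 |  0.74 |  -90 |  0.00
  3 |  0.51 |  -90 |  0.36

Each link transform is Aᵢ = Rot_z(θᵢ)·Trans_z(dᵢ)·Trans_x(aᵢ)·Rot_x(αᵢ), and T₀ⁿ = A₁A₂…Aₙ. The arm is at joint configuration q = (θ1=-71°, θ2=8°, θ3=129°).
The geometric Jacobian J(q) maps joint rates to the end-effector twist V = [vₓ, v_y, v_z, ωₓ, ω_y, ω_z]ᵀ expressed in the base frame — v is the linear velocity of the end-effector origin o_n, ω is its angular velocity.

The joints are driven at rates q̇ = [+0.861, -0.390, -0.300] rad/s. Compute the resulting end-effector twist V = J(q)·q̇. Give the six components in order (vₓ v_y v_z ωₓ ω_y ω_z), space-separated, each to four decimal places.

1.0111 0.4134 -0.1257 0.3823 0.0875 0.5639

o_n = [0.7507, -0.9629, 0.6648]
J₁: ẑ×o_n = [0.9629, 0.7507, -0.0000], ω = ẑ
J2: z=[-0.9455, -0.3256, 0.0000] o=[0.2572, -0.7470, 0.2500] → [-0.1351, 0.3922, 0.3649, -0.9455, -0.3256, 0.0000]
J3: z=[-0.0453, 0.1316, 0.9903] o=[0.4958, -1.4398, 0.3530] → [-0.4312, 0.2666, -0.0552, -0.0453, 0.1316, 0.9903]
V = J·q̇ = [1.0111, 0.4134, -0.1257, 0.3823, 0.0875, 0.5639]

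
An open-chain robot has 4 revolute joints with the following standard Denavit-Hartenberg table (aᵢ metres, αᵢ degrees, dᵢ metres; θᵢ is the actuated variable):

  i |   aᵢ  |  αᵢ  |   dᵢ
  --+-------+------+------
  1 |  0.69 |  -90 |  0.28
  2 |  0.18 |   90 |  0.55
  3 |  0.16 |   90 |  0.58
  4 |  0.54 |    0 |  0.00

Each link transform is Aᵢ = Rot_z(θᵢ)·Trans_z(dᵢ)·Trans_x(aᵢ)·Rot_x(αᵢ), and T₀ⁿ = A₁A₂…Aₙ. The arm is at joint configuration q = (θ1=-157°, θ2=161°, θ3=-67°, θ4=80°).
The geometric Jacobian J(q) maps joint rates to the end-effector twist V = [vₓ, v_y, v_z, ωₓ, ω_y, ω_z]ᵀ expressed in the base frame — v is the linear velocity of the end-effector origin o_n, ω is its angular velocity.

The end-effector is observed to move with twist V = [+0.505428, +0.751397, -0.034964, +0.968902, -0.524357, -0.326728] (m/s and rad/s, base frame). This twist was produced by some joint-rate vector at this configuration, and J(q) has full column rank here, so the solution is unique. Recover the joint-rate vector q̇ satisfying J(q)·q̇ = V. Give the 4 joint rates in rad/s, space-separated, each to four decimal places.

-0.1420 0.5600 -0.0490 -0.7710

o_n = [-0.6017, -0.5992, -0.8621]
J₁: ẑ×o_n = [0.5992, -0.6017, 0.0000], ω = ẑ
J2: z=[0.3907, -0.9205, 0.0000] o=[-0.6351, -0.2696, 0.2800] → [1.0513, 0.4463, -0.0980, 0.3907, -0.9205, 0.0000]
J3: z=[-0.2997, -0.1272, -0.9455] o=[-0.2636, -0.7094, 0.2214] → [0.2421, -0.0050, -0.0761, -0.2997, -0.1272, -0.9455]
J4: z=[-0.9538, 0.0196, 0.2997] o=[-0.4405, -0.6245, -0.3474] → [-0.0177, -0.5393, -0.0210, -0.9538, 0.0196, 0.2997]
q̇ = J⁺·V = [-0.1420, 0.5600, -0.0490, -0.7710]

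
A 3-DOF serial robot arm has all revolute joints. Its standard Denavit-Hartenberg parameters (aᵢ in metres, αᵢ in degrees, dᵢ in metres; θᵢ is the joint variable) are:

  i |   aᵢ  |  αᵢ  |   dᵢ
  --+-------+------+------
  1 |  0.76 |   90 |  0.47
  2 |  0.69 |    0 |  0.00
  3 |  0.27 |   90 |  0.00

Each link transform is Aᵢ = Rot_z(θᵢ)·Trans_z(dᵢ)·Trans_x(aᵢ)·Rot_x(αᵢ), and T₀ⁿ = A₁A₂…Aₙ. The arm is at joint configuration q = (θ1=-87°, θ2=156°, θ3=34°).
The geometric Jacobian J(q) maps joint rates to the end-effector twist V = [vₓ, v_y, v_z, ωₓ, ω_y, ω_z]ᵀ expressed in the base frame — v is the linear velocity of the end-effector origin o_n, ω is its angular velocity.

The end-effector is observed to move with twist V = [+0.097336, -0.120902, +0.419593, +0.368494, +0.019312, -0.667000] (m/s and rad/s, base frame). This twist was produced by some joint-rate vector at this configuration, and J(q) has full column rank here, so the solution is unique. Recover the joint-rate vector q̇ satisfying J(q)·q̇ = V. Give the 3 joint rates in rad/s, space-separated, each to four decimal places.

o_n = [-0.0071, 0.1361, 0.7038]
J₁: ẑ×o_n = [-0.1361, -0.0071, 0.0000], ω = ẑ
J2: z=[-0.9986, -0.0523, 0.0000] o=[0.0398, -0.7590, 0.4700] → [-0.0122, 0.2334, -0.8962, -0.9986, -0.0523, 0.0000]
J3: z=[-0.9986, -0.0523, 0.0000] o=[0.0068, -0.1295, 0.7506] → [0.0025, -0.0468, -0.2659, -0.9986, -0.0523, 0.0000]
q̇ = J⁺·V = [-0.6670, -0.5100, 0.1410]

-0.6670 -0.5100 0.1410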